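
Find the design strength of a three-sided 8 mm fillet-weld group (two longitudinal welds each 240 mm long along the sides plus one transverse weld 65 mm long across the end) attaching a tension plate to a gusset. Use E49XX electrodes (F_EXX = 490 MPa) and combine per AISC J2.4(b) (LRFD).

t_e = 0.707 × 8 = 5.656 mm.
R_nwl = 0.6 × 490 × 5.656 × 480 × 10⁻³ = 798.2 kN (longitudinal, 2 welds).
R_nwt = 0.6 × 490 × 5.656 × 65 × 10⁻³ = 108.1 kN (transverse, base value).
(i) R_nwl + R_nwt = 906.3 kN; (ii) 0.85 R_nwl + 1.5 R_nwt = 840.6 kN.
R_n = max = 906.3 kN [governs: (i)]; φR_n = 679.7 kN.

φR_n ≈ 680 kN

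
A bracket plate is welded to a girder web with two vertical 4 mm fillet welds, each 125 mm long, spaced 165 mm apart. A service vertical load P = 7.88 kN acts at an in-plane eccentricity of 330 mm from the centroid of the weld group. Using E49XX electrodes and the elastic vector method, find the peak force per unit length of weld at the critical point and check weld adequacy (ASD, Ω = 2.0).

f_max ≈ 159 N/mm; adequate

E49XX → F_EXX = 490 MPa.
Total weld length L_w = 250 mm. Treat welds as unit-width lines.
Polar moment about centroid: J = 2[d³/12 + d(b/2)²] = 2[125³/12 + 125×82.5²] = 2027000 mm³.
Direct shear f_v = P/L_w = 7.88×10³ / 250 = 31.52 N/mm (vertical).
Torsion M = P·e = 7.88×10³ × 330 = 2600400 N·mm.
Critical point at (x, y) = (82.5, 62.5) from centroid. f_tx = M·y/J = 80.18 N/mm; f_ty = M·x/J = 105.8 N/mm.
Resultant f_max = √[f_tx² + (f_v + f_ty)²] = √[80.18² + (31.52 + 105.8)²] = 159 N/mm.
Capacity per unit length: r_n/Ω = (1/2.0) × 0.6 × 490 × (0.707 × 4) = 415.7 N/mm.
159 ≤ 415.7 → adequate.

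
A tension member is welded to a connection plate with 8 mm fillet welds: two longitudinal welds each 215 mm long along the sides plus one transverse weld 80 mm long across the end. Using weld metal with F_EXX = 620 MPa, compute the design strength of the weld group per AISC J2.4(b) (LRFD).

t_e = 0.707 × 8 = 5.656 mm.
R_nwl = 0.6 × 620 × 5.656 × 430 × 10⁻³ = 904.7 kN (longitudinal, 2 welds).
R_nwt = 0.6 × 620 × 5.656 × 80 × 10⁻³ = 168.3 kN (transverse, base value).
(i) R_nwl + R_nwt = 1073 kN; (ii) 0.85 R_nwl + 1.5 R_nwt = 1022 kN.
R_n = max = 1073 kN [governs: (i)]; φR_n = 804.8 kN.

φR_n ≈ 805 kN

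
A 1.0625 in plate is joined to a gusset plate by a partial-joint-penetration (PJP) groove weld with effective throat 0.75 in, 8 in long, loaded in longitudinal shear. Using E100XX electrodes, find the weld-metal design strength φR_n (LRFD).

φR_n ≈ 270 kips

E100XX → F_EXX = 100 ksi.
Effective throat (given) t_e = 0.75 in.
A_we = 0.75 × 8 = 6 in².
F_nw = 0.6 F_EXX = 60 ksi.
φR_n = 0.75 × 60 × 6 = 270 kips.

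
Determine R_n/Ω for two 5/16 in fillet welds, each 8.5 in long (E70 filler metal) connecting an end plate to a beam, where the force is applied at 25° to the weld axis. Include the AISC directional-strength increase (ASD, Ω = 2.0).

E70XX → F_EXX = 70 ksi.
t_e = 0.707 × 0.3125 = 0.2209 in; A_we = 0.2209 × 17 = 3.756 in².
Directional factor: 1.0 + 0.5 sin^1.5(25°) = 1.137.
F_nw = 0.6 × 70 × 1.137 = 47.77 ksi.
R_n/Ω = (47.77 × 3.756) / 2.0 = 89.71 kips.

R_n/Ω ≈ 89.7 kips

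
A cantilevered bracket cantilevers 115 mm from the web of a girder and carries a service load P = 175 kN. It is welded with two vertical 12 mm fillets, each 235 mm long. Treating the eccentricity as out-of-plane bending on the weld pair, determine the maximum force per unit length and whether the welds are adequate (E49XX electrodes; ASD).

E49XX → F_EXX = 490 MPa.
L_w = 2 × 235 = 470 mm; section modulus (unit throat) S = 2 × L²/6 = 18410 mm².
Direct shear f_v = P/L_w = 175×10³/470 = 372.3 N/mm.
Moment M = P × e = 175×10³ × 115 = 20125000 N·mm; bending f_b = M/S = 1093 N/mm.
f_max = √(f_v² + f_b²) = √(372.3² + 1093²) = 1155 N/mm.
r_n/Ω = (1/2.0) × 0.6 × 490 × (0.707 × 12) = 1247 N/mm → adequate.

f_max ≈ 1150 N/mm; adequate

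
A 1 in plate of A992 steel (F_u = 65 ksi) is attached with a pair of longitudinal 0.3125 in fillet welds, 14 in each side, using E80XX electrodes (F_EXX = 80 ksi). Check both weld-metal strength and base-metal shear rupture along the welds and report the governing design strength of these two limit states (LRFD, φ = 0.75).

t_e = 0.707 × 0.3125 = 0.2209 in; L = 28 in.
Weld metal: φR_n = 0.75 × 0.6 × 80 × 0.2209 × 28 = 222.7 kips.
Base metal (shear rupture): φR_n = 0.75 × 0.6 × 65 × 1 × 28 = 819 kips.
Governing: weld metal.

φR_n ≈ 223 kips (weld metal governs)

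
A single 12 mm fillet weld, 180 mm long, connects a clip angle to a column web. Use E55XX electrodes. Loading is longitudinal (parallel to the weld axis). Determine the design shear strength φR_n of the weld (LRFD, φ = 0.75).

φR_n ≈ 378 kN

E55XX → F_EXX = 550 MPa.
Effective throat t_e = 0.707 × 12 = 8.484 mm.
Total length L = 180 mm; A_we = 8.484 × 180 = 1527 mm².
F_nw = 0.6 F_EXX = 0.6 × 550 = 330 MPa.
φR_n = 0.75 × 330 × 1527 × 10⁻³ = 378 kN.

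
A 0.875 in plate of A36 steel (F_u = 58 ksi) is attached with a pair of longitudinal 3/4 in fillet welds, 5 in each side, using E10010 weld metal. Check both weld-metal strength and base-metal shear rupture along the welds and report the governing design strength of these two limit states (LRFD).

E100XX → F_EXX = 100 ksi.
t_e = 0.707 × 0.75 = 0.5302 in; L = 10 in.
Weld metal: φR_n = 0.75 × 0.6 × 100 × 0.5302 × 10 = 238.6 kip.
Base metal (shear rupture): φR_n = 0.75 × 0.6 × 58 × 0.875 × 10 = 228.4 kip.
Governing: base-metal shear rupture.

φR_n ≈ 228 kip (base-metal shear rupture governs)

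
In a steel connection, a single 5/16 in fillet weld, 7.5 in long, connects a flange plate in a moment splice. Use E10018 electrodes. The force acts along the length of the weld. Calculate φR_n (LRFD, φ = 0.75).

E100XX → F_EXX = 100 ksi.
Effective throat t_e = 0.707 × 0.3125 = 0.2209 in.
Total length L = 7.5 in; A_we = 0.2209 × 7.5 = 1.657 in².
F_nw = 0.6 F_EXX = 0.6 × 100 = 60 ksi.
φR_n = 0.75 × 60 × 1.657 = 74.57 kips.

φR_n ≈ 74.6 kips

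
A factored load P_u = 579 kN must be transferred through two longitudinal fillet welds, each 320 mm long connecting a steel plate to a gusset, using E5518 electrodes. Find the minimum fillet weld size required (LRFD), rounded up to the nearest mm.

w = 6 mm

E55XX → F_EXX = 550 MPa.
Total weld length L = 640 mm.
Required throat t_e = P_u / (φ × 0.6 F_EXX × L) = 579 / (0.75 × 0.6 × 550 × 640 × 10⁻³) = 3.655 mm.
Required leg w = t_e / 0.707 = 5.17 mm → use 6 mm.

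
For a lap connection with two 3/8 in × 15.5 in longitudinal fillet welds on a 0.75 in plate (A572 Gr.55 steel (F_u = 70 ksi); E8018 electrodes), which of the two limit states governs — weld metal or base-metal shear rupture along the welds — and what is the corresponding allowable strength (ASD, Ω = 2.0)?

E80XX → F_EXX = 80 ksi.
t_e = 0.707 × 0.375 = 0.2651 in; L = 31 in.
Weld metal: R_n/Ω = (1/2.0) × 0.6 × 80 × 0.2651 × 31 = 197.3 kip.
Base metal (shear rupture): R_n/Ω = (1/2.0) × 0.6 × 70 × 0.75 × 31 = 488.2 kip.
Governing: weld metal.

R_n/Ω ≈ 197 kip (weld metal governs)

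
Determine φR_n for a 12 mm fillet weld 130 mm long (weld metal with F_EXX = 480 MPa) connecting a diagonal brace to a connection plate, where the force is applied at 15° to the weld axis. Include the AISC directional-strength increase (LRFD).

φR_n ≈ 254 kN

t_e = 0.707 × 12 = 8.484 mm; A_we = 8.484 × 130 = 1103 mm².
Directional factor: 1.0 + 0.5 sin^1.5(15°) = 1.066.
F_nw = 0.6 × 480 × 1.066 = 307 MPa.
φR_n = 0.75 × 307 × 1103 × 10⁻³ = 253.9 kN.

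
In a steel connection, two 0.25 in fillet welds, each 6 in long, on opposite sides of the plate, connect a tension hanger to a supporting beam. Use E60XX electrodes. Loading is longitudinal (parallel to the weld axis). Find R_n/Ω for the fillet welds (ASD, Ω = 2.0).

E60XX → F_EXX = 60 ksi.
Effective throat t_e = 0.707 × 0.25 = 0.1767 in.
Total length L = 12 in; A_we = 0.1767 × 12 = 2.121 in².
F_nw = 0.6 F_EXX = 0.6 × 60 = 36 ksi.
R_n = 36 × 2.121 = 76.36 kips; R_n/Ω = 76.36/2.0 = 38.18 kips.

R_n/Ω ≈ 38.2 kips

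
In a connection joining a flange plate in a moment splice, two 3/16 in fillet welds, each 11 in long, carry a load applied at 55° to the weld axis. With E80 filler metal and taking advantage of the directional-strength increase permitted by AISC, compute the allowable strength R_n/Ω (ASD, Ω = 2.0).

R_n/Ω ≈ 95.9 kips

E80XX → F_EXX = 80 ksi.
t_e = 0.707 × 0.1875 = 0.1326 in; A_we = 0.1326 × 22 = 2.916 in².
Directional factor: 1.0 + 0.5 sin^1.5(55°) = 1.371.
F_nw = 0.6 × 80 × 1.371 = 65.79 ksi.
R_n/Ω = (65.79 × 2.916) / 2.0 = 95.94 kips.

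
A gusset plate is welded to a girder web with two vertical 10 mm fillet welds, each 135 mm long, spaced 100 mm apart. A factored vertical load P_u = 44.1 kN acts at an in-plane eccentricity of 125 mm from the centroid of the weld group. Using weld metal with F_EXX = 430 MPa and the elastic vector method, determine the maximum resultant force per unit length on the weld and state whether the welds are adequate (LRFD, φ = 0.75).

f_max ≈ 540 N/mm; adequate

Total weld length L_w = 270 mm. Treat welds as unit-width lines.
Polar moment about centroid: J = 2[d³/12 + d(b/2)²] = 2[135³/12 + 135×50²] = 1085000 mm³.
Direct shear f_v = P/L_w = 44.1×10³ / 270 = 163.3 N/mm (vertical).
Torsion M = P·e = 44.1×10³ × 125 = 5512500 N·mm.
Critical point at (x, y) = (50, 67.5) from centroid. f_tx = M·y/J = 342.9 N/mm; f_ty = M·x/J = 254 N/mm.
Resultant f_max = √[f_tx² + (f_v + f_ty)²] = √[342.9² + (163.3 + 254)²] = 540.2 N/mm.
Capacity per unit length: φr_n = 0.75 × 0.6 × 430 × (0.707 × 10) = 1368 N/mm.
540.2 ≤ 1368 → adequate.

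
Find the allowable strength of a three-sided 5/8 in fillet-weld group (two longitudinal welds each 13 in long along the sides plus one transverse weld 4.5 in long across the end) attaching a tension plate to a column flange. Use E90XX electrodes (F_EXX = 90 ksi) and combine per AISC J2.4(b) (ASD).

t_e = 0.707 × 0.625 = 0.4419 in.
R_nwl = 0.6 × 90 × 0.4419 × 26 = 620.4 kips (longitudinal, 2 welds).
R_nwt = 0.6 × 90 × 0.4419 × 4.5 = 107.4 kips (transverse, base value).
(i) R_nwl + R_nwt = 727.8 kips; (ii) 0.85 R_nwl + 1.5 R_nwt = 688.4 kips.
R_n = max = 727.8 kips [governs: (i)]; R_n/Ω = 363.9 kips.

R_n/Ω ≈ 364 kips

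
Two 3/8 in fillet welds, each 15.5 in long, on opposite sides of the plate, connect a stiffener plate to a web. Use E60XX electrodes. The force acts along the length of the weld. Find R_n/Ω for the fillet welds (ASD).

R_n/Ω ≈ 148 kips

E60XX → F_EXX = 60 ksi.
Effective throat t_e = 0.707 × 0.375 = 0.2651 in.
Total length L = 31 in; A_we = 0.2651 × 31 = 8.219 in².
F_nw = 0.6 F_EXX = 0.6 × 60 = 36 ksi.
R_n = 36 × 8.219 = 295.9 kips; R_n/Ω = 295.9/2.0 = 147.9 kips.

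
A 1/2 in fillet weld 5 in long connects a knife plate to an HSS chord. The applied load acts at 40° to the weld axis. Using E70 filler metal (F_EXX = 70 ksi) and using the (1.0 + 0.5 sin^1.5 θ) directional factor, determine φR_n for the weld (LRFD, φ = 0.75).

t_e = 0.707 × 0.5 = 0.3535 in; A_we = 0.3535 × 5 = 1.767 in².
Directional factor: 1.0 + 0.5 sin^1.5(40°) = 1.258.
F_nw = 0.6 × 70 × 1.258 = 52.82 ksi.
φR_n = 0.75 × 52.82 × 1.767 = 70.02 kip.

φR_n ≈ 70 kip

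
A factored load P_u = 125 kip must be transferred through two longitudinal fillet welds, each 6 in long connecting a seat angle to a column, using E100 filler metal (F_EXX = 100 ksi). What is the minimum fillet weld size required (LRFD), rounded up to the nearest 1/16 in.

Total weld length L = 12 in.
Required throat t_e = P_u / (φ × 0.6 F_EXX × L) = 125 / (0.75 × 0.6 × 100 × 12) = 0.2315 in.
Required leg w = t_e / 0.707 = 0.3274 in → use 3/8 in.

w = 3/8 in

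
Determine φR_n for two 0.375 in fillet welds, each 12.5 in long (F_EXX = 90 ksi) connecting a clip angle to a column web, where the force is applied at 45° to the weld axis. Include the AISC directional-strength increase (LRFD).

φR_n ≈ 348 kips

t_e = 0.707 × 0.375 = 0.2651 in; A_we = 0.2651 × 25 = 6.628 in².
Directional factor: 1.0 + 0.5 sin^1.5(45°) = 1.297.
F_nw = 0.6 × 90 × 1.297 = 70.05 ksi.
φR_n = 0.75 × 70.05 × 6.628 = 348.2 kips.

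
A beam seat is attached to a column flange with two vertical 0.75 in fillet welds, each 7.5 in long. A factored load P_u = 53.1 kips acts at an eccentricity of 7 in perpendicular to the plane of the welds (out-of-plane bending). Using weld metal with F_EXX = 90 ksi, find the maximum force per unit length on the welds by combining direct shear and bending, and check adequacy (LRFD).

L_w = 2 × 7.5 = 15 in; section modulus (unit throat) S = 2 × L²/6 = 18.75 in².
Direct shear f_v = P/L_w = 53.1/15 = 3.54 kip/in.
Moment M = P × e = 53.1 × 7 = 371.7 kip·in; bending f_b = M/S = 19.82 kip/in.
f_max = √(f_v² + f_b²) = √(3.54² + 19.82²) = 20.14 kip/in.
φr_n = 0.75 × 0.6 × 90 × (0.707 × 0.75) = 21.48 kip/in → adequate.

f_max ≈ 20.1 kip/in; adequate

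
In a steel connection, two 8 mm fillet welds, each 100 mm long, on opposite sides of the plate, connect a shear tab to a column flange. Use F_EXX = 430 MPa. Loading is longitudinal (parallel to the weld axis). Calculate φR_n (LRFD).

φR_n ≈ 219 kN

Effective throat t_e = 0.707 × 8 = 5.656 mm.
Total length L = 200 mm; A_we = 5.656 × 200 = 1131 mm².
F_nw = 0.6 F_EXX = 0.6 × 430 = 258 MPa.
φR_n = 0.75 × 258 × 1131 × 10⁻³ = 218.9 kN.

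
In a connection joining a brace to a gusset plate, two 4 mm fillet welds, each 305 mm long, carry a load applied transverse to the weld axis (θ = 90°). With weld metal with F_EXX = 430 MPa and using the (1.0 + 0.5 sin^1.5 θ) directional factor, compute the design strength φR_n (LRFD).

φR_n ≈ 501 kN

t_e = 0.707 × 4 = 2.828 mm; A_we = 2.828 × 610 = 1725 mm².
Directional factor: 1.0 + 0.5 sin^1.5(90°) = 1.5.
F_nw = 0.6 × 430 × 1.5 = 387 MPa.
φR_n = 0.75 × 387 × 1725 × 10⁻³ = 500.7 kN.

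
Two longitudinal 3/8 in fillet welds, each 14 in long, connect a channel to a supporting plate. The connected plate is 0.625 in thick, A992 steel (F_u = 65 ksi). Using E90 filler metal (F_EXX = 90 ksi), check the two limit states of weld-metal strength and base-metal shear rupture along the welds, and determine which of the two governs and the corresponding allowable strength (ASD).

R_n/Ω ≈ 200 kips (weld metal governs)

t_e = 0.707 × 0.375 = 0.2651 in; L = 28 in.
Weld metal: R_n/Ω = (1/2.0) × 0.6 × 90 × 0.2651 × 28 = 200.4 kips.
Base metal (shear rupture): R_n/Ω = (1/2.0) × 0.6 × 65 × 0.625 × 28 = 341.2 kips.
Governing: weld metal.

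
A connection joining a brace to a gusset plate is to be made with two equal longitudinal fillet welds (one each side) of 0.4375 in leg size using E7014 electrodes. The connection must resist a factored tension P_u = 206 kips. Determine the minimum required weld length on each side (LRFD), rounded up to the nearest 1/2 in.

E70XX → F_EXX = 70 ksi.
Throat t_e = 0.707 × 0.4375 = 0.3093 in.
φr_n = 0.75 × 0.6 × 70 × 0.3093 = 9.743 kips/in.
L_req = P_u / φr_n = 206 / 9.743 = 21.14 in total.
Per side: 21.14 / 2 = 10.57 in.
Round up → use L = 11 in on each side.

L = 11 in on each side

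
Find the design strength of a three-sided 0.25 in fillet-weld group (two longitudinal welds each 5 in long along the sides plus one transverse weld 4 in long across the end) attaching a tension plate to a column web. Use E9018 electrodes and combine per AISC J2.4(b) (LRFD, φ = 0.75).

φR_n ≈ 104 kips

E90XX → F_EXX = 90 ksi.
t_e = 0.707 × 0.25 = 0.1767 in.
R_nwl = 0.6 × 90 × 0.1767 × 10 = 95.44 kips (longitudinal, 2 welds).
R_nwt = 0.6 × 90 × 0.1767 × 4 = 38.18 kips (transverse, base value).
(i) R_nwl + R_nwt = 133.6 kips; (ii) 0.85 R_nwl + 1.5 R_nwt = 138.4 kips.
R_n = max = 138.4 kips [governs: (ii)]; φR_n = 103.8 kips.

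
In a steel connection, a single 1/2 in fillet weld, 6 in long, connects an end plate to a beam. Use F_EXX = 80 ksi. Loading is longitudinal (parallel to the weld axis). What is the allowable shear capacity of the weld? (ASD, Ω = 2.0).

R_n/Ω ≈ 50.9 kip

Effective throat t_e = 0.707 × 0.5 = 0.3535 in.
Total length L = 6 in; A_we = 0.3535 × 6 = 2.121 in².
F_nw = 0.6 F_EXX = 0.6 × 80 = 48 ksi.
R_n = 48 × 2.121 = 101.8 kip; R_n/Ω = 101.8/2.0 = 50.9 kip.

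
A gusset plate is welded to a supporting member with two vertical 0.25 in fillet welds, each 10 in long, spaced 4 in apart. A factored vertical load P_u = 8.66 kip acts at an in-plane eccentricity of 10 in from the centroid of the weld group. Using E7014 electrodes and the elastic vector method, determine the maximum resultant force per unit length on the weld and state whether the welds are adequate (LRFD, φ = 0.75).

f_max ≈ 2.09 kip/in; adequate

E70XX → F_EXX = 70 ksi.
Total weld length L_w = 20 in. Treat welds as unit-width lines.
Polar moment about centroid: J = 2[d³/12 + d(b/2)²] = 2[10³/12 + 10×2²] = 246.7 in³.
Direct shear f_v = P/L_w = 8.66 / 20 = 0.433 kip/in (vertical).
Torsion M = P·e = 8.66 × 10 = 86.6 kip·in.
Critical point at (x, y) = (2, 5) from centroid. f_tx = M·y/J = 1.755 kip/in; f_ty = M·x/J = 0.7022 kip/in.
Resultant f_max = √[f_tx² + (f_v + f_ty)²] = √[1.755² + (0.433 + 0.7022)²] = 2.09 kip/in.
Capacity per unit length: φr_n = 0.75 × 0.6 × 70 × (0.707 × 0.25) = 5.568 kip/in.
2.09 ≤ 5.568 → adequate.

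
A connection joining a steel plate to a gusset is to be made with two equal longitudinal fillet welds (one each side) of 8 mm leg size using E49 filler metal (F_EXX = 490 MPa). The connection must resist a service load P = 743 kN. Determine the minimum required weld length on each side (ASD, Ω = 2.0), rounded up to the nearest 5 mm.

Throat t_e = 0.707 × 8 = 5.656 mm.
r_n/Ω = (0.6 × 490 × 5.656) / 2.0 = 831.4 N/mm = 0.8314 kN/mm.
L_req = P / (r_n/Ω) = 743 / 0.8314 = 893.6 mm total.
Per side: 893.6 / 2 = 446.8 mm.
Round up → use L = 450 mm on each side.

L = 450 mm on each side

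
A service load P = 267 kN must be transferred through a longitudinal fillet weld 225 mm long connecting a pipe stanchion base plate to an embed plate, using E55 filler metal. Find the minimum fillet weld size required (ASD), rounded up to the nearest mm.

E55XX → F_EXX = 550 MPa.
Total weld length L = 225 mm.
Required throat t_e = P × Ω / (0.6 F_EXX × L) = 267 × 2.0 / (0.6 × 550 × 225 × 10⁻³) = 7.192 mm.
Required leg w = t_e / 0.707 = 10.17 mm → use 11 mm.

w = 11 mm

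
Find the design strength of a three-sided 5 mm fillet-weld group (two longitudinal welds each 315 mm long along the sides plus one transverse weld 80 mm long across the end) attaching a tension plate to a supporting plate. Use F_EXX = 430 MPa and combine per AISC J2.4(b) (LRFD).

φR_n ≈ 486 kN

t_e = 0.707 × 5 = 3.535 mm.
R_nwl = 0.6 × 430 × 3.535 × 630 × 10⁻³ = 574.6 kN (longitudinal, 2 welds).
R_nwt = 0.6 × 430 × 3.535 × 80 × 10⁻³ = 72.96 kN (transverse, base value).
(i) R_nwl + R_nwt = 647.5 kN; (ii) 0.85 R_nwl + 1.5 R_nwt = 597.8 kN.
R_n = max = 647.5 kN [governs: (i)]; φR_n = 485.7 kN.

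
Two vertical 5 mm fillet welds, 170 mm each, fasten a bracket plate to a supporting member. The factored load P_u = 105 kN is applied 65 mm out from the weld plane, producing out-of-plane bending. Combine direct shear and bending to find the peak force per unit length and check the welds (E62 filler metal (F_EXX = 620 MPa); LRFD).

L_w = 2 × 170 = 340 mm; section modulus (unit throat) S = 2 × L²/6 = 9633 mm².
Direct shear f_v = P/L_w = 105×10³/340 = 308.8 N/mm.
Moment M = P × e = 105×10³ × 65 = 6825000 N·mm; bending f_b = M/S = 708.5 N/mm.
f_max = √(f_v² + f_b²) = √(308.8² + 708.5²) = 772.9 N/mm.
φr_n = 0.75 × 0.6 × 620 × (0.707 × 5) = 986.3 N/mm → adequate.

f_max ≈ 773 N/mm; adequate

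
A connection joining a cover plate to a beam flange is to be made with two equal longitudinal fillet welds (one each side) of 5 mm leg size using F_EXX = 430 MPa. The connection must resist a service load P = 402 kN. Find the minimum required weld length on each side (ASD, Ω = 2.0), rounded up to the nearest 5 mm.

L = 445 mm on each side

Throat t_e = 0.707 × 5 = 3.535 mm.
r_n/Ω = (0.6 × 430 × 3.535) / 2.0 = 456 N/mm = 0.456 kN/mm.
L_req = P / (r_n/Ω) = 402 / 0.456 = 881.5 mm total.
Per side: 881.5 / 2 = 440.8 mm.
Round up → use L = 445 mm on each side.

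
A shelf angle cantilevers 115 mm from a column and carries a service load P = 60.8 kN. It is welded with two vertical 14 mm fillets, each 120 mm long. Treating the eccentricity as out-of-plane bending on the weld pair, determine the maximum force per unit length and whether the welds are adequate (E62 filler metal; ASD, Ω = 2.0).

f_max ≈ 1480 N/mm; adequate

E62XX → F_EXX = 620 MPa.
L_w = 2 × 120 = 240 mm; section modulus (unit throat) S = 2 × L²/6 = 4800 mm².
Direct shear f_v = P/L_w = 60.8×10³/240 = 253.3 N/mm.
Moment M = P × e = 60.8×10³ × 115 = 6992000 N·mm; bending f_b = M/S = 1457 N/mm.
f_max = √(f_v² + f_b²) = √(253.3² + 1457²) = 1479 N/mm.
r_n/Ω = (1/2.0) × 0.6 × 620 × (0.707 × 14) = 1841 N/mm → adequate.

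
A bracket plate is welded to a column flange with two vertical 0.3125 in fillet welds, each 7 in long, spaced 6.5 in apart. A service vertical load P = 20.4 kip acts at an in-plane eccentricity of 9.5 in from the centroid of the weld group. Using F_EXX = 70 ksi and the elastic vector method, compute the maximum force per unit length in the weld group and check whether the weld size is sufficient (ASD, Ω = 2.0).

f_max ≈ 5.61 kip/in; NOT adequate

Total weld length L_w = 14 in. Treat welds as unit-width lines.
Polar moment about centroid: J = 2[d³/12 + d(b/2)²] = 2[7³/12 + 7×3.25²] = 205 in³.
Direct shear f_v = P/L_w = 20.4 / 14 = 1.457 kip/in (vertical).
Torsion M = P·e = 20.4 × 9.5 = 193.8 kip·in.
Critical point at (x, y) = (3.25, 3.5) from centroid. f_tx = M·y/J = 3.308 kip/in; f_ty = M·x/J = 3.072 kip/in.
Resultant f_max = √[f_tx² + (f_v + f_ty)²] = √[3.308² + (1.457 + 3.072)²] = 5.608 kip/in.
Capacity per unit length: r_n/Ω = (1/2.0) × 0.6 × 70 × (0.707 × 0.3125) = 4.64 kip/in.
5.608 > 4.64 → NOT adequate.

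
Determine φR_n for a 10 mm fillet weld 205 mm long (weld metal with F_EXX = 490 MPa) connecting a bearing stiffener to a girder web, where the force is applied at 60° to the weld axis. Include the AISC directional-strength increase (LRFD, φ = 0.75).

φR_n ≈ 448 kN

t_e = 0.707 × 10 = 7.07 mm; A_we = 7.07 × 205 = 1449 mm².
Directional factor: 1.0 + 0.5 sin^1.5(60°) = 1.403.
F_nw = 0.6 × 490 × 1.403 = 412.5 MPa.
φR_n = 0.75 × 412.5 × 1449 × 10⁻³ = 448.4 kN.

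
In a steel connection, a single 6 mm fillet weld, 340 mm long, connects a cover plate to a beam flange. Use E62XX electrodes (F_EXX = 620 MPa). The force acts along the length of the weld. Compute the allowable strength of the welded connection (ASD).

R_n/Ω ≈ 268 kN

Effective throat t_e = 0.707 × 6 = 4.242 mm.
Total length L = 340 mm; A_we = 4.242 × 340 = 1442 mm².
F_nw = 0.6 F_EXX = 0.6 × 620 = 372 MPa.
R_n = 372 × 1442 × 10⁻³ = 536.5 kN; R_n/Ω = 536.5/2.0 = 268.3 kN.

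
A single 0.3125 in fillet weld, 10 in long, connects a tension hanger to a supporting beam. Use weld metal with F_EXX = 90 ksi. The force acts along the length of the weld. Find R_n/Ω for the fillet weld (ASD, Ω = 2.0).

R_n/Ω ≈ 59.7 kips

Effective throat t_e = 0.707 × 0.3125 = 0.2209 in.
Total length L = 10 in; A_we = 0.2209 × 10 = 2.209 in².
F_nw = 0.6 F_EXX = 0.6 × 90 = 54 ksi.
R_n = 54 × 2.209 = 119.3 kips; R_n/Ω = 119.3/2.0 = 59.65 kips.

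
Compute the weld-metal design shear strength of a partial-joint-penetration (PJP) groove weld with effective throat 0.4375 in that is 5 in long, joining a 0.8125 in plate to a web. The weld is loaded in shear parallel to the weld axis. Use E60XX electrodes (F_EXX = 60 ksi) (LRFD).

φR_n ≈ 59.1 kip

Effective throat (given) t_e = 0.4375 in.
A_we = 0.4375 × 5 = 2.188 in².
F_nw = 0.6 F_EXX = 36 ksi.
φR_n = 0.75 × 36 × 2.188 = 59.06 kip.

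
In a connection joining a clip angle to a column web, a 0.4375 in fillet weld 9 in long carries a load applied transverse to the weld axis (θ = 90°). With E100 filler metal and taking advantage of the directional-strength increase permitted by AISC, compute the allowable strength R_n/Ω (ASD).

E100XX → F_EXX = 100 ksi.
t_e = 0.707 × 0.4375 = 0.3093 in; A_we = 0.3093 × 9 = 2.784 in².
Directional factor: 1.0 + 0.5 sin^1.5(90°) = 1.5.
F_nw = 0.6 × 100 × 1.5 = 90 ksi.
R_n/Ω = (90 × 2.784) / 2.0 = 125.3 kips.

R_n/Ω ≈ 125 kips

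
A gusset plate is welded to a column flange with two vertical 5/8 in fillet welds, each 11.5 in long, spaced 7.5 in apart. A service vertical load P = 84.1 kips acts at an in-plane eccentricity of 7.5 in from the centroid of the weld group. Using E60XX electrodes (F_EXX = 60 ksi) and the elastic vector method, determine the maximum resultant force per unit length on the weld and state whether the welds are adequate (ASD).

Total weld length L_w = 23 in. Treat welds as unit-width lines.
Polar moment about centroid: J = 2[d³/12 + d(b/2)²] = 2[11.5³/12 + 11.5×3.75²] = 576.9 in³.
Direct shear f_v = P/L_w = 84.1 / 23 = 3.657 kip/in (vertical).
Torsion M = P·e = 84.1 × 7.5 = 630.75 kip·in.
Critical point at (x, y) = (3.75, 5.75) from centroid. f_tx = M·y/J = 6.287 kip/in; f_ty = M·x/J = 4.1 kip/in.
Resultant f_max = √[f_tx² + (f_v + f_ty)²] = √[6.287² + (3.657 + 4.1)²] = 9.984 kip/in.
Capacity per unit length: r_n/Ω = (1/2.0) × 0.6 × 60 × (0.707 × 0.625) = 7.954 kip/in.
9.984 > 7.954 → NOT adequate.

f_max ≈ 9.98 kip/in; NOT adequate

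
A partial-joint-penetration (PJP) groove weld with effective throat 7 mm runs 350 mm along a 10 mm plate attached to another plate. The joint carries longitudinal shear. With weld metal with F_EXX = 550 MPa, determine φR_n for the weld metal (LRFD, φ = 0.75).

Effective throat (given) t_e = 7 mm.
A_we = 7 × 350 = 2450 mm².
F_nw = 0.6 F_EXX = 330 MPa.
φR_n = 0.75 × 330 × 2450 × 10⁻³ = 606.4 kN.

φR_n ≈ 606 kN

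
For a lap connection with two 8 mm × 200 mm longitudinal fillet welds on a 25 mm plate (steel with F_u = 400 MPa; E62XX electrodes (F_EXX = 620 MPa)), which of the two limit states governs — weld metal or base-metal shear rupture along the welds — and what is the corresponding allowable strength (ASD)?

R_n/Ω ≈ 421 kN (weld metal governs)

t_e = 0.707 × 8 = 5.656 mm; L = 400 mm.
Weld metal: R_n/Ω = (1/2.0) × 0.6 × 620 × 5.656 × 400 × 10⁻³ = 420.8 kN.
Base metal (shear rupture): R_n/Ω = (1/2.0) × 0.6 × 400 × 25 × 400 × 10⁻³ = 1200 kN.
Governing: weld metal.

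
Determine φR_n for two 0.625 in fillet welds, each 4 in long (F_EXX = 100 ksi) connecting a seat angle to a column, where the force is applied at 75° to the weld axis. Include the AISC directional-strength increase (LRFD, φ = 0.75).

t_e = 0.707 × 0.625 = 0.4419 in; A_we = 0.4419 × 8 = 3.535 in².
Directional factor: 1.0 + 0.5 sin^1.5(75°) = 1.475.
F_nw = 0.6 × 100 × 1.475 = 88.48 ksi.
φR_n = 0.75 × 88.48 × 3.535 = 234.6 kip.

φR_n ≈ 235 kip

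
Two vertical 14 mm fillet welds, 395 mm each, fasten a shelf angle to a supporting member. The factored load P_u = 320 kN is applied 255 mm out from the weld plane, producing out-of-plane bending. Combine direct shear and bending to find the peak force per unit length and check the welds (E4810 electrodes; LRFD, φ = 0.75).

E48XX → F_EXX = 480 MPa.
L_w = 2 × 395 = 790 mm; section modulus (unit throat) S = 2 × L²/6 = 52010 mm².
Direct shear f_v = P/L_w = 320×10³/790 = 405.1 N/mm.
Moment M = P × e = 320×10³ × 255 = 81600000 N·mm; bending f_b = M/S = 1569 N/mm.
f_max = √(f_v² + f_b²) = √(405.1² + 1569²) = 1620 N/mm.
φr_n = 0.75 × 0.6 × 480 × (0.707 × 14) = 2138 N/mm → adequate.

f_max ≈ 1620 N/mm; adequate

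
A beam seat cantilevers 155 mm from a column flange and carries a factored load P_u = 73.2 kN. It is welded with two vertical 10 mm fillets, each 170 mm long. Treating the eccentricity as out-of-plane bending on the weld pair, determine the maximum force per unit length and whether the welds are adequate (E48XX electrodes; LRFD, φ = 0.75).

f_max ≈ 1200 N/mm; adequate

E48XX → F_EXX = 480 MPa.
L_w = 2 × 170 = 340 mm; section modulus (unit throat) S = 2 × L²/6 = 9633 mm².
Direct shear f_v = P/L_w = 73.2×10³/340 = 215.3 N/mm.
Moment M = P × e = 73.2×10³ × 155 = 11346000 N·mm; bending f_b = M/S = 1178 N/mm.
f_max = √(f_v² + f_b²) = √(215.3² + 1178²) = 1197 N/mm.
φr_n = 0.75 × 0.6 × 480 × (0.707 × 10) = 1527 N/mm → adequate.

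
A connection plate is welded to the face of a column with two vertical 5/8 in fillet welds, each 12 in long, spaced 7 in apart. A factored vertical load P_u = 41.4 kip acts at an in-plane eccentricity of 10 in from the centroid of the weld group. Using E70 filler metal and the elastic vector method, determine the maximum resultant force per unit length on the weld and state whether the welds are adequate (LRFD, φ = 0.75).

f_max ≈ 6 kip/in; adequate

E70XX → F_EXX = 70 ksi.
Total weld length L_w = 24 in. Treat welds as unit-width lines.
Polar moment about centroid: J = 2[d³/12 + d(b/2)²] = 2[12³/12 + 12×3.5²] = 582 in³.
Direct shear f_v = P/L_w = 41.4 / 24 = 1.725 kip/in (vertical).
Torsion M = P·e = 41.4 × 10 = 414 kip·in.
Critical point at (x, y) = (3.5, 6) from centroid. f_tx = M·y/J = 4.268 kip/in; f_ty = M·x/J = 2.49 kip/in.
Resultant f_max = √[f_tx² + (f_v + f_ty)²] = √[4.268² + (1.725 + 2.49)²] = 5.998 kip/in.
Capacity per unit length: φr_n = 0.75 × 0.6 × 70 × (0.707 × 0.625) = 13.92 kip/in.
5.998 ≤ 13.92 → adequate.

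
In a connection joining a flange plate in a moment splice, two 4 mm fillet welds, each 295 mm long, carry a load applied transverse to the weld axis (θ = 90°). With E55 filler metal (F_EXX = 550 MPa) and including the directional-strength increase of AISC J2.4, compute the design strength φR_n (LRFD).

φR_n ≈ 619 kN

t_e = 0.707 × 4 = 2.828 mm; A_we = 2.828 × 590 = 1669 mm².
Directional factor: 1.0 + 0.5 sin^1.5(90°) = 1.5.
F_nw = 0.6 × 550 × 1.5 = 495 MPa.
φR_n = 0.75 × 495 × 1669 × 10⁻³ = 619.4 kN.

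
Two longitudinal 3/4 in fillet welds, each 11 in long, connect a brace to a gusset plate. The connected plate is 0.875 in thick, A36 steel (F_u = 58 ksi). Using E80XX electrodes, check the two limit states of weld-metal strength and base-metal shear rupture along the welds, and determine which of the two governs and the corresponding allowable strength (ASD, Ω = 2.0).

R_n/Ω ≈ 280 kips (weld metal governs)

E80XX → F_EXX = 80 ksi.
t_e = 0.707 × 0.75 = 0.5302 in; L = 22 in.
Weld metal: R_n/Ω = (1/2.0) × 0.6 × 80 × 0.5302 × 22 = 280 kips.
Base metal (shear rupture): R_n/Ω = (1/2.0) × 0.6 × 58 × 0.875 × 22 = 334.9 kips.
Governing: weld metal.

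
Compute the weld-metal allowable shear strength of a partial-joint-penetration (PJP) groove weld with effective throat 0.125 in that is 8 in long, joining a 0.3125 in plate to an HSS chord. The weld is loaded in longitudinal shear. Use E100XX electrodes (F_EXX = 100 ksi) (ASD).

Effective throat (given) t_e = 0.125 in.
A_we = 0.125 × 8 = 1 in².
F_nw = 0.6 F_EXX = 60 ksi.
R_n/Ω = (60 × 1) / 2.0 = 30 kip.

R_n/Ω ≈ 30 kip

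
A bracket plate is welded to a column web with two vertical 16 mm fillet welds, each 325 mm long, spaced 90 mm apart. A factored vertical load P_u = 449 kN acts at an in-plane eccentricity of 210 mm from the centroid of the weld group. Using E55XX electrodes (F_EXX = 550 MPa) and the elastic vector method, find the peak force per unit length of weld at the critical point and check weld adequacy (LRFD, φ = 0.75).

Total weld length L_w = 650 mm. Treat welds as unit-width lines.
Polar moment about centroid: J = 2[d³/12 + d(b/2)²] = 2[325³/12 + 325×45²] = 7038000 mm³.
Direct shear f_v = P/L_w = 449×10³ / 650 = 690.8 N/mm (vertical).
Torsion M = P·e = 449×10³ × 210 = 94290000 N·mm.
Critical point at (x, y) = (45, 162.5) from centroid. f_tx = M·y/J = 2177 N/mm; f_ty = M·x/J = 602.9 N/mm.
Resultant f_max = √[f_tx² + (f_v + f_ty)²] = √[2177² + (690.8 + 602.9)²] = 2533 N/mm.
Capacity per unit length: φr_n = 0.75 × 0.6 × 550 × (0.707 × 16) = 2800 N/mm.
2533 ≤ 2800 → adequate.

f_max ≈ 2530 N/mm; adequate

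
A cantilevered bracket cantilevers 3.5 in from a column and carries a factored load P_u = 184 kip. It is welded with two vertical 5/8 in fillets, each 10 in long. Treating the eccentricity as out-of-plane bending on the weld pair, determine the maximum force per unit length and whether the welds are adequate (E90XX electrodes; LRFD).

E90XX → F_EXX = 90 ksi.
L_w = 2 × 10 = 20 in; section modulus (unit throat) S = 2 × L²/6 = 33.33 in².
Direct shear f_v = P/L_w = 184/20 = 9.2 kip/in.
Moment M = P × e = 184 × 3.5 = 644 kip·in; bending f_b = M/S = 19.32 kip/in.
f_max = √(f_v² + f_b²) = √(9.2² + 19.32²) = 21.4 kip/in.
φr_n = 0.75 × 0.6 × 90 × (0.707 × 0.625) = 17.9 kip/in → NOT adequate.

f_max ≈ 21.4 kip/in; NOT adequate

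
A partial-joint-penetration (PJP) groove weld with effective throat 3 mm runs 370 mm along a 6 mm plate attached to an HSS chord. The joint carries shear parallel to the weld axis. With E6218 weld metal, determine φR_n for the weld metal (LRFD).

φR_n ≈ 310 kN

E62XX → F_EXX = 620 MPa.
Effective throat (given) t_e = 3 mm.
A_we = 3 × 370 = 1110 mm².
F_nw = 0.6 F_EXX = 372 MPa.
φR_n = 0.75 × 372 × 1110 × 10⁻³ = 309.7 kN.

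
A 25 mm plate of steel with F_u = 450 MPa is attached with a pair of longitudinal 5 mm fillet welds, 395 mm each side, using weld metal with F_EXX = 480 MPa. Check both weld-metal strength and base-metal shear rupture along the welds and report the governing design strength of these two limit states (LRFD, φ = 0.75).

t_e = 0.707 × 5 = 3.535 mm; L = 790 mm.
Weld metal: φR_n = 0.75 × 0.6 × 480 × 3.535 × 790 × 10⁻³ = 603.2 kN.
Base metal (shear rupture): φR_n = 0.75 × 0.6 × 450 × 25 × 790 × 10⁻³ = 3999 kN.
Governing: weld metal.

φR_n ≈ 603 kN (weld metal governs)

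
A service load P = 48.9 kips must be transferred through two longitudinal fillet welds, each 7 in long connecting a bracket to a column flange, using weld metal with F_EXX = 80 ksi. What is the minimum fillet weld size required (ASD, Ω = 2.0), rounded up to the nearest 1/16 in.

Total weld length L = 14 in.
Required throat t_e = P × Ω / (0.6 F_EXX × L) = 48.9 × 2.0 / (0.6 × 80 × 14) = 0.1455 in.
Required leg w = t_e / 0.707 = 0.2058 in → use 1/4 in.

w = 1/4 in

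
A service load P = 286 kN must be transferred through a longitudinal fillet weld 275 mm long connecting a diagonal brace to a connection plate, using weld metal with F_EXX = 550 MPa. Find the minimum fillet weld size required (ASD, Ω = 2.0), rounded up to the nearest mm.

w = 9 mm

Total weld length L = 275 mm.
Required throat t_e = P × Ω / (0.6 F_EXX × L) = 286 × 2.0 / (0.6 × 550 × 275 × 10⁻³) = 6.303 mm.
Required leg w = t_e / 0.707 = 8.915 mm → use 9 mm.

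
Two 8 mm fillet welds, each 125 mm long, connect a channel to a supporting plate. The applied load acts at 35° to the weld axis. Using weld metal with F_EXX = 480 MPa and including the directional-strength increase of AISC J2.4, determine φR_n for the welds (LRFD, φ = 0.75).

t_e = 0.707 × 8 = 5.656 mm; A_we = 5.656 × 250 = 1414 mm².
Directional factor: 1.0 + 0.5 sin^1.5(35°) = 1.217.
F_nw = 0.6 × 480 × 1.217 = 350.6 MPa.
φR_n = 0.75 × 350.6 × 1414 × 10⁻³ = 371.8 kN.

φR_n ≈ 372 kN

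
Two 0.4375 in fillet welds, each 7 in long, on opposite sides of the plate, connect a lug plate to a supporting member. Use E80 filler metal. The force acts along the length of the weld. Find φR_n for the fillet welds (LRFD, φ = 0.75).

φR_n ≈ 156 kips

E80XX → F_EXX = 80 ksi.
Effective throat t_e = 0.707 × 0.4375 = 0.3093 in.
Total length L = 14 in; A_we = 0.3093 × 14 = 4.33 in².
F_nw = 0.6 F_EXX = 0.6 × 80 = 48 ksi.
φR_n = 0.75 × 48 × 4.33 = 155.9 kips.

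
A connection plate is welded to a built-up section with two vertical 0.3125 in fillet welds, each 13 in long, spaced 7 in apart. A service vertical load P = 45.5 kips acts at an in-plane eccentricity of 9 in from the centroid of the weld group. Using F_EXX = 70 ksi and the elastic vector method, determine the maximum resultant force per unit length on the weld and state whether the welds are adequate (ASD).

f_max ≈ 5.47 kip/in; NOT adequate

Total weld length L_w = 26 in. Treat welds as unit-width lines.
Polar moment about centroid: J = 2[d³/12 + d(b/2)²] = 2[13³/12 + 13×3.5²] = 684.7 in³.
Direct shear f_v = P/L_w = 45.5 / 26 = 1.75 kip/in (vertical).
Torsion M = P·e = 45.5 × 9 = 409.5 kip·in.
Critical point at (x, y) = (3.5, 6.5) from centroid. f_tx = M·y/J = 3.888 kip/in; f_ty = M·x/J = 2.093 kip/in.
Resultant f_max = √[f_tx² + (f_v + f_ty)²] = √[3.888² + (1.75 + 2.093)²] = 5.467 kip/in.
Capacity per unit length: r_n/Ω = (1/2.0) × 0.6 × 70 × (0.707 × 0.3125) = 4.64 kip/in.
5.467 > 4.64 → NOT adequate.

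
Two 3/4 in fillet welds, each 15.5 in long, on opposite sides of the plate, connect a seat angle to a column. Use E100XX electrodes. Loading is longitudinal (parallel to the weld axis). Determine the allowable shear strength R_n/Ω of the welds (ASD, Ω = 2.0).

E100XX → F_EXX = 100 ksi.
Effective throat t_e = 0.707 × 0.75 = 0.5302 in.
Total length L = 31 in; A_we = 0.5302 × 31 = 16.44 in².
F_nw = 0.6 F_EXX = 0.6 × 100 = 60 ksi.
R_n = 60 × 16.44 = 986.3 kips; R_n/Ω = 986.3/2.0 = 493.1 kips.

R_n/Ω ≈ 493 kips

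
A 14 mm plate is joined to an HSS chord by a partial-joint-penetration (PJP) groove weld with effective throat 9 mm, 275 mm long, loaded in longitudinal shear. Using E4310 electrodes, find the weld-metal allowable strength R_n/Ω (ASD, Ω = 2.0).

R_n/Ω ≈ 319 kN

E43XX → F_EXX = 430 MPa.
Effective throat (given) t_e = 9 mm.
A_we = 9 × 275 = 2475 mm².
F_nw = 0.6 F_EXX = 258 MPa.
R_n/Ω = (258 × 2475) / 2.0 × 10⁻³ = 319.3 kN.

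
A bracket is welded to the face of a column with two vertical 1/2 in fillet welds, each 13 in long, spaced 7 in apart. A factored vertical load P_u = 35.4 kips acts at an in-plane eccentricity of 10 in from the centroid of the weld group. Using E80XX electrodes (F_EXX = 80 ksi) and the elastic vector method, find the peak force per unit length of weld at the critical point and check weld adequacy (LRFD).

Total weld length L_w = 26 in. Treat welds as unit-width lines.
Polar moment about centroid: J = 2[d³/12 + d(b/2)²] = 2[13³/12 + 13×3.5²] = 684.7 in³.
Direct shear f_v = P/L_w = 35.4 / 26 = 1.362 kip/in (vertical).
Torsion M = P·e = 35.4 × 10 = 354 kip·in.
Critical point at (x, y) = (3.5, 6.5) from centroid. f_tx = M·y/J = 3.361 kip/in; f_ty = M·x/J = 1.81 kip/in.
Resultant f_max = √[f_tx² + (f_v + f_ty)²] = √[3.361² + (1.362 + 1.81)²] = 4.621 kip/in.
Capacity per unit length: φr_n = 0.75 × 0.6 × 80 × (0.707 × 0.5) = 12.73 kip/in.
4.621 ≤ 12.73 → adequate.

f_max ≈ 4.62 kip/in; adequate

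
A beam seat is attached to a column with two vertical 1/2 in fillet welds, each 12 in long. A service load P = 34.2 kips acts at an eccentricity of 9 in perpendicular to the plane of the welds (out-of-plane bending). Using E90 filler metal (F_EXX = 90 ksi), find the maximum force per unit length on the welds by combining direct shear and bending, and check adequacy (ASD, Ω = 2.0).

f_max ≈ 6.57 kip/in; adequate

L_w = 2 × 12 = 24 in; section modulus (unit throat) S = 2 × L²/6 = 48 in².
Direct shear f_v = P/L_w = 34.2/24 = 1.425 kip/in.
Moment M = P × e = 34.2 × 9 = 307.8 kip·in; bending f_b = M/S = 6.413 kip/in.
f_max = √(f_v² + f_b²) = √(1.425² + 6.413²) = 6.569 kip/in.
r_n/Ω = (1/2.0) × 0.6 × 90 × (0.707 × 0.5) = 9.544 kip/in → adequate.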